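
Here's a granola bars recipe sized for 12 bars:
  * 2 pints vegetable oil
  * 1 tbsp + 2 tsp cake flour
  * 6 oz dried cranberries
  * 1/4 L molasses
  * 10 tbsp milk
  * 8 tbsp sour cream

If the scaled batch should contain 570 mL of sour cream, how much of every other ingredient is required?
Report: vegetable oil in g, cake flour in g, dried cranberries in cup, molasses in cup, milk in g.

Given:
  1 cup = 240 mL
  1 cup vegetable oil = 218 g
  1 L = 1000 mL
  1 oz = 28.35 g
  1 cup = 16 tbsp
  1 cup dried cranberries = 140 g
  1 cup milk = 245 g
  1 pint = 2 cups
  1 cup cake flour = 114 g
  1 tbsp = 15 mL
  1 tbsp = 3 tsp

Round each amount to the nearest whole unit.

The original recipe has 120 mL of sour cream, so the scaling factor is 570 ÷ 120 = 19/4 = 4.75.
vegetable oil: 2 pint × 19/4 × 2 cup/pint × 218 g/cup = 4142 g
cake flour: (1 tbsp + 2 tsp = 5/3 tbsp) × 19/4 ÷ 16 tbsp/cup × 114 g/cup ≈ 56 g
dried cranberries: 6 oz × 19/4 × 28.35 g/oz ÷ 140 g/cup ≈ 6 cup
molasses: 0.25 L × 19/4 × 1000 mL/L ÷ 240 mL/cup ≈ 5 cup
milk: 10 tbsp × 19/4 ÷ 16 tbsp/cup × 245 g/cup ≈ 727 g

vegetable oil: 4142 g; cake flour: 56 g; dried cranberries: 6 cup; molasses: 5 cup; milk: 727 g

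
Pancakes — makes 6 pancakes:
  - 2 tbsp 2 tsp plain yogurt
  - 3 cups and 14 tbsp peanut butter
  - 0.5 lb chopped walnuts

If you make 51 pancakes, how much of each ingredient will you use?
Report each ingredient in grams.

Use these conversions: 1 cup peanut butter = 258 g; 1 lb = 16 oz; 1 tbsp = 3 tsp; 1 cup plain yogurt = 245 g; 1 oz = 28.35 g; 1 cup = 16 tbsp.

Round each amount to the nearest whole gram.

plain yogurt: 347 g; peanut butter: 8498 g; chopped walnuts: 1928 g

Scaling factor: 51/6 = 17/2 = 8.5.
plain yogurt: (2 tbsp + 2 tsp = 8/3 tbsp) × 17/2 ÷ 16 tbsp/cup × 245 g/cup ≈ 347 g
peanut butter: (3 cup + 14 tbsp = 3.875 cup) × 17/2 × 258 g/cup ≈ 8498 g
chopped walnuts: 0.5 lb × 17/2 × 16 oz/lb × 28.35 g/oz ≈ 1928 g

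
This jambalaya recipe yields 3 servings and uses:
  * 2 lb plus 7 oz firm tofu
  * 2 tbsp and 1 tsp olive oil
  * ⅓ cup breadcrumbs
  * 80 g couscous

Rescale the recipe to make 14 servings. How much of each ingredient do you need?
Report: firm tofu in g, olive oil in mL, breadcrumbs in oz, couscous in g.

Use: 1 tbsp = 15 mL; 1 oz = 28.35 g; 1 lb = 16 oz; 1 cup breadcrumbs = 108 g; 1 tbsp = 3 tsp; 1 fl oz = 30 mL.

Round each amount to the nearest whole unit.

firm tofu: 5160 g; olive oil: 163 mL; breadcrumbs: 6 oz; couscous: 373 g

Scaling factor: 14/3.
firm tofu: (2 lb + 7 oz = 2.4375 lb) × 14/3 × 16 oz/lb × 28.35 g/oz ≈ 5160 g
olive oil: (2 tbsp + 1 tsp = 7/3 tbsp) × 14/3 × 15 mL/tbsp ≈ 163 mL
breadcrumbs: 1/3 cup × 14/3 × 108 g/cup ÷ 28.35 g/oz ≈ 6 oz
couscous: 80 g × 14/3 ≈ 373 g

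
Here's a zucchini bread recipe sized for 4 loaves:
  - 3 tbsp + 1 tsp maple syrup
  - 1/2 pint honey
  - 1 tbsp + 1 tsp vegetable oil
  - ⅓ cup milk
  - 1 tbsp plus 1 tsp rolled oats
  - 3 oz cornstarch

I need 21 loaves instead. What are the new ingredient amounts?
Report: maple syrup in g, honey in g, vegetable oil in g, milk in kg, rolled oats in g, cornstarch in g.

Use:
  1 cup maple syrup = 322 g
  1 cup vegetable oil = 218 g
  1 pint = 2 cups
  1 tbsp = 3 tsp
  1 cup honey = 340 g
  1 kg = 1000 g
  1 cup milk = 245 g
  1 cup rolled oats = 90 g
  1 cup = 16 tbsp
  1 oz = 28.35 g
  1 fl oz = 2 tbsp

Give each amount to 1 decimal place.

Scaling factor: 21/4 = 5.25.
maple syrup: (3 tbsp + 1 tsp = 10/3 tbsp) × 21/4 ÷ 16 tbsp/cup × 322 g/cup ≈ 352.2 g
honey: 0.5 pint × 21/4 × 2 cup/pint × 340 g/cup = 1785.0 g
vegetable oil: (1 tbsp + 1 tsp = 4/3 tbsp) × 21/4 ÷ 16 tbsp/cup × 218 g/cup ≈ 95.4 g
milk: 1/3 cup × 21/4 × 245 g/cup ÷ 1000 g/kg ≈ 0.4 kg
rolled oats: (1 tbsp + 1 tsp = 4/3 tbsp) × 21/4 ÷ 16 tbsp/cup × 90 g/cup ≈ 39.4 g
cornstarch: 3 oz × 21/4 × 28.35 g/oz ≈ 446.5 g

maple syrup: 352.2 g; honey: 1785.0 g; vegetable oil: 95.4 g; milk: 0.4 kg; rolled oats: 39.4 g; cornstarch: 446.5 g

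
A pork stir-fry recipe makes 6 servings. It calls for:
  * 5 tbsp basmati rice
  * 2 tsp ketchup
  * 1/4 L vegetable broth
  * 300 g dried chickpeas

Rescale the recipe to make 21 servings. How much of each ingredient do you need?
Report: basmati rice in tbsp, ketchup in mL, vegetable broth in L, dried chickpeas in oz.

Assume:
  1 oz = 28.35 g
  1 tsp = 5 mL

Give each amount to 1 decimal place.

basmati rice: 17.5 tbsp; ketchup: 35.0 mL; vegetable broth: 0.9 L; dried chickpeas: 37.0 oz

Scaling factor: 21/6 = 7/2 = 3.5.
basmati rice: 5 tbsp × 7/2 = 17.5 tbsp
ketchup: 2 tsp × 7/2 × 5 mL/tsp = 35.0 mL
vegetable broth: 0.25 L × 7/2 ≈ 0.9 L
dried chickpeas: 300 g × 7/2 ÷ 28.35 g/oz ≈ 37.0 oz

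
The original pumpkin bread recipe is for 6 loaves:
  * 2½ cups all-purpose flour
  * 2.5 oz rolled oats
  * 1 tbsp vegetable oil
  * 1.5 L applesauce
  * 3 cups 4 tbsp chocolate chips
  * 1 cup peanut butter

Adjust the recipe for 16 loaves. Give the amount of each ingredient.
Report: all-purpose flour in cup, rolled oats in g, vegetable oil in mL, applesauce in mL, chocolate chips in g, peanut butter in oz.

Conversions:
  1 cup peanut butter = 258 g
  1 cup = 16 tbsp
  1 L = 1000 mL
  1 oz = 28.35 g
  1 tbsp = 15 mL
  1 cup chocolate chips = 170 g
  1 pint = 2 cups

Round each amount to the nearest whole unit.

all-purpose flour: 7 cup; rolled oats: 189 g; vegetable oil: 40 mL; applesauce: 4000 mL; chocolate chips: 1473 g; peanut butter: 24 oz

Scaling factor: 16/6 = 8/3.
all-purpose flour: 2.5 cup × 8/3 ≈ 7 cup
rolled oats: 2.5 oz × 8/3 × 28.35 g/oz = 189 g
vegetable oil: 1 tbsp × 8/3 × 15 mL/tbsp = 40 mL
applesauce: 1.5 L × 8/3 × 1000 mL/L = 4000 mL
chocolate chips: (3 cup + 4 tbsp = 3.25 cup) × 8/3 × 170 g/cup ≈ 1473 g
peanut butter: 1 cup × 8/3 × 258 g/cup ÷ 28.35 g/oz ≈ 24 oz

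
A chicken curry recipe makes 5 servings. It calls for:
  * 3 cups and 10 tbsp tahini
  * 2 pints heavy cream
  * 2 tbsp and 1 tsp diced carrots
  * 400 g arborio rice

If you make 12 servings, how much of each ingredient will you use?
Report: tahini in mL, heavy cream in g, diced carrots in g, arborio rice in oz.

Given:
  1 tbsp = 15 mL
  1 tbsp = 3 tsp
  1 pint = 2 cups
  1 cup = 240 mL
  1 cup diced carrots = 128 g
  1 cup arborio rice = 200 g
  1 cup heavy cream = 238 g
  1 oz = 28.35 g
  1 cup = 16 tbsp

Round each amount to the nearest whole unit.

Scaling factor: 12/5 = 2.4.
tahini: (3 cup + 10 tbsp = 3.625 cup) × 12/5 × 240 mL/cup = 2088 mL
heavy cream: 2 pint × 12/5 × 2 cup/pint × 238 g/cup ≈ 2285 g
diced carrots: (2 tbsp + 1 tsp = 7/3 tbsp) × 12/5 ÷ 16 tbsp/cup × 128 g/cup ≈ 45 g
arborio rice: 400 g × 12/5 ÷ 28.35 g/oz ≈ 34 oz

tahini: 2088 mL; heavy cream: 2285 g; diced carrots: 45 g; arborio rice: 34 oz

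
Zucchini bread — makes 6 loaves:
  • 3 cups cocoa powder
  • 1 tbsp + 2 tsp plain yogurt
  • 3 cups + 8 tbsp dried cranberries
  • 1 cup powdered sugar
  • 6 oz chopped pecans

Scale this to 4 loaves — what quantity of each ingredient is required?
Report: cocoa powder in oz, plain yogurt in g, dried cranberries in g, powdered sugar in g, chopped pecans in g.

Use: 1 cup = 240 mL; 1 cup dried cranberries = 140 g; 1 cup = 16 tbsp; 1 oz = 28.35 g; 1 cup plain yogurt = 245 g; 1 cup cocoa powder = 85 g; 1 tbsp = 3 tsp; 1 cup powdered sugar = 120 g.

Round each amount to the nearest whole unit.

cocoa powder: 6 oz; plain yogurt: 17 g; dried cranberries: 327 g; powdered sugar: 80 g; chopped pecans: 113 g

Scaling factor: 4/6 = 2/3.
cocoa powder: 3 cup × 2/3 × 85 g/cup ÷ 28.35 g/oz ≈ 6 oz
plain yogurt: (1 tbsp + 2 tsp = 5/3 tbsp) × 2/3 ÷ 16 tbsp/cup × 245 g/cup ≈ 17 g
dried cranberries: (3 cup + 8 tbsp = 3.5 cup) × 2/3 × 140 g/cup ≈ 327 g
powdered sugar: 1 cup × 2/3 × 120 g/cup = 80 g
chopped pecans: 6 oz × 2/3 × 28.35 g/oz ≈ 113 g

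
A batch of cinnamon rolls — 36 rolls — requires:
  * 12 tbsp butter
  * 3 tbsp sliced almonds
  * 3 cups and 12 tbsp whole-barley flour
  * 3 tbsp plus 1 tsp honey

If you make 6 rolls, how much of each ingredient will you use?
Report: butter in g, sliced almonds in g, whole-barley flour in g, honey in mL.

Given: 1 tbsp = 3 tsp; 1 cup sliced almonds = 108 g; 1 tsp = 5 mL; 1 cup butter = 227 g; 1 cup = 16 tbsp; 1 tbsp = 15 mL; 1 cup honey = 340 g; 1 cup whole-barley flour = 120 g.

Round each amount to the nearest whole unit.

Scaling factor: 6/36 = 1/6.
butter: 12 tbsp × 1/6 ÷ 16 tbsp/cup × 227 g/cup ≈ 28 g
sliced almonds: 3 tbsp × 1/6 ÷ 16 tbsp/cup × 108 g/cup ≈ 3 g
whole-barley flour: (3 cup + 12 tbsp = 3.75 cup) × 1/6 × 120 g/cup = 75 g
honey: (3 tbsp + 1 tsp = 10/3 tbsp) × 1/6 × 15 mL/tbsp ≈ 8 mL

butter: 28 g; sliced almonds: 3 g; whole-barley flour: 75 g; honey: 8 mL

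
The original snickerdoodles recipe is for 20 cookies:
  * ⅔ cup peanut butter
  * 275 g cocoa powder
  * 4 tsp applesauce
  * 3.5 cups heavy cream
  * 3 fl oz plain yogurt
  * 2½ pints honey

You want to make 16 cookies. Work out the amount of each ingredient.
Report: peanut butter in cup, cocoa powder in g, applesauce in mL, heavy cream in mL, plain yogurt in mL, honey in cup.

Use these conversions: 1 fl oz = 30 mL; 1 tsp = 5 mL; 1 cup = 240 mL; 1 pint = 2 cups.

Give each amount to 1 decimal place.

peanut butter: 0.5 cup; cocoa powder: 220.0 g; applesauce: 16.0 mL; heavy cream: 672.0 mL; plain yogurt: 72.0 mL; honey: 4.0 cup

Scaling factor: 16/20 = 4/5 = 0.8.
peanut butter: 2/3 cup × 4/5 ≈ 0.5 cup
cocoa powder: 275 g × 4/5 = 220.0 g
applesauce: 4 tsp × 4/5 × 5 mL/tsp = 16.0 mL
heavy cream: 3.5 cup × 4/5 × 240 mL/cup = 672.0 mL
plain yogurt: 3 fl oz × 4/5 × 30 mL/fl oz = 72.0 mL
honey: 2.5 pint × 4/5 × 2 cup/pint = 4.0 cup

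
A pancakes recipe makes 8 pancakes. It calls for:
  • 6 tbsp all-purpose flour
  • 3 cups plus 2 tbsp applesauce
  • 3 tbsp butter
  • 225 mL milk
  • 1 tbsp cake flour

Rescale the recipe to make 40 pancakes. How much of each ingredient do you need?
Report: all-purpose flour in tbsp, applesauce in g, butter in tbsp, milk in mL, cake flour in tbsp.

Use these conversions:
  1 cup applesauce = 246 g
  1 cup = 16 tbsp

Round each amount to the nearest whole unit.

all-purpose flour: 30 tbsp; applesauce: 3844 g; butter: 15 tbsp; milk: 1125 mL; cake flour: 5 tbsp

Scaling factor: 40/8 = 5.
all-purpose flour: 6 tbsp × 5 = 30 tbsp
applesauce: (3 cup + 2 tbsp = 3.125 cup) × 5 × 246 g/cup ≈ 3844 g
butter: 3 tbsp × 5 = 15 tbsp
milk: 225 mL × 5 = 1125 mL
cake flour: 1 tbsp × 5 = 5 tbsp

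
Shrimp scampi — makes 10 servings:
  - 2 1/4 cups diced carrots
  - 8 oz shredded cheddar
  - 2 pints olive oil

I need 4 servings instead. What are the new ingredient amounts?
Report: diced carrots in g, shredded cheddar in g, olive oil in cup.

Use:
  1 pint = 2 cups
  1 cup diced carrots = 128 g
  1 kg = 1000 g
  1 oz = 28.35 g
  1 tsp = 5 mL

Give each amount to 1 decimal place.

Scaling factor: 4/10 = 2/5 = 0.4.
diced carrots: 2.25 cup × 2/5 × 128 g/cup = 115.2 g
shredded cheddar: 8 oz × 2/5 × 28.35 g/oz ≈ 90.7 g
olive oil: 2 pint × 2/5 × 2 cup/pint = 1.6 cup

diced carrots: 115.2 g; shredded cheddar: 90.7 g; olive oil: 1.6 cup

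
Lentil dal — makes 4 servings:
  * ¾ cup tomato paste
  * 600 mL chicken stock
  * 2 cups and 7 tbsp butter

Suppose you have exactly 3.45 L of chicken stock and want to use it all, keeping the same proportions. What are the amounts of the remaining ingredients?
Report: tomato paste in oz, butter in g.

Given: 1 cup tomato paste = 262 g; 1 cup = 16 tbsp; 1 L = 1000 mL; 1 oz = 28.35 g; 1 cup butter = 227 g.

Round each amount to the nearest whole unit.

tomato paste: 40 oz; butter: 3182 g

The original recipe has 0.6 L of chicken stock, so the scaling factor is 3.45 ÷ 0.6 = 23/4 = 5.75.
tomato paste: 0.75 cup × 23/4 × 262 g/cup ÷ 28.35 g/oz ≈ 40 oz
butter: (2 cup + 7 tbsp = 2.4375 cup) × 23/4 × 227 g/cup ≈ 3182 g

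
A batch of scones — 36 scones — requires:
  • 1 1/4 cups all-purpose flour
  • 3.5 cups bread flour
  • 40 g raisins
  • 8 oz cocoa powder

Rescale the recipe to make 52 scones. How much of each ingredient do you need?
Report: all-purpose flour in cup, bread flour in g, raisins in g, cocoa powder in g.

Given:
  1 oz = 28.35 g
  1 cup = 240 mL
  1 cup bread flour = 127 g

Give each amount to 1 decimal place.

Scaling factor: 52/36 = 13/9.
all-purpose flour: 1.25 cup × 13/9 ≈ 1.8 cup
bread flour: 3.5 cup × 13/9 × 127 g/cup ≈ 642.1 g
raisins: 40 g × 13/9 ≈ 57.8 g
cocoa powder: 8 oz × 13/9 × 28.35 g/oz = 327.6 g

all-purpose flour: 1.8 cup; bread flour: 642.1 g; raisins: 57.8 g; cocoa powder: 327.6 g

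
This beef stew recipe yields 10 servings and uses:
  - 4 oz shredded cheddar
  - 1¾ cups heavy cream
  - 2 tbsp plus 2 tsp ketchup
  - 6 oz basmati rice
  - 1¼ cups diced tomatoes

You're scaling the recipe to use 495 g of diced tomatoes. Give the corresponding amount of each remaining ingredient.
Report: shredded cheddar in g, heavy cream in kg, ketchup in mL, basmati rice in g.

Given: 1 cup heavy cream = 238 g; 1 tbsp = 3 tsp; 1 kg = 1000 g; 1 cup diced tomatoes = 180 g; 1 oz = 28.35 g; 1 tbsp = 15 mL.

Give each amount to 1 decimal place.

The original recipe has 225 g of diced tomatoes, so the scaling factor is 495 ÷ 225 = 11/5 = 2.2.
shredded cheddar: 4 oz × 11/5 × 28.35 g/oz ≈ 249.5 g
heavy cream: 1.75 cup × 11/5 × 238 g/cup ÷ 1000 g/kg ≈ 0.9 kg
ketchup: (2 tbsp + 2 tsp = 8/3 tbsp) × 11/5 × 15 mL/tbsp = 88.0 mL
basmati rice: 6 oz × 11/5 × 28.35 g/oz ≈ 374.2 g

shredded cheddar: 249.5 g; heavy cream: 0.9 kg; ketchup: 88.0 mL; basmati rice: 374.2 g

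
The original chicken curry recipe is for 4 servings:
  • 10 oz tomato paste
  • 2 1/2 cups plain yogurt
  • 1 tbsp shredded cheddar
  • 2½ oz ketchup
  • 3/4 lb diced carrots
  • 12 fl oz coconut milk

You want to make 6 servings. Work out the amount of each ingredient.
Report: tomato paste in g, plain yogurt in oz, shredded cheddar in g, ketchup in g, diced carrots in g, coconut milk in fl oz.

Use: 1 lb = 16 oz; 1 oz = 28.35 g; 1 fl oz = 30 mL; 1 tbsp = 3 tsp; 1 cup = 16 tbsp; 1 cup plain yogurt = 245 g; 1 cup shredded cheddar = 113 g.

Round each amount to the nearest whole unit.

Scaling factor: 6/4 = 3/2 = 1.5.
tomato paste: 10 oz × 3/2 × 28.35 g/oz ≈ 425 g
plain yogurt: 2.5 cup × 3/2 × 245 g/cup ÷ 28.35 g/oz ≈ 32 oz
shredded cheddar: 1 tbsp × 3/2 ÷ 16 tbsp/cup × 113 g/cup ≈ 11 g
ketchup: 2.5 oz × 3/2 × 28.35 g/oz ≈ 106 g
diced carrots: 0.75 lb × 3/2 × 16 oz/lb × 28.35 g/oz ≈ 510 g
coconut milk: 12 fl oz × 3/2 = 18 fl oz

tomato paste: 425 g; plain yogurt: 32 oz; shredded cheddar: 11 g; ketchup: 106 g; diced carrots: 510 g; coconut milk: 18 fl oz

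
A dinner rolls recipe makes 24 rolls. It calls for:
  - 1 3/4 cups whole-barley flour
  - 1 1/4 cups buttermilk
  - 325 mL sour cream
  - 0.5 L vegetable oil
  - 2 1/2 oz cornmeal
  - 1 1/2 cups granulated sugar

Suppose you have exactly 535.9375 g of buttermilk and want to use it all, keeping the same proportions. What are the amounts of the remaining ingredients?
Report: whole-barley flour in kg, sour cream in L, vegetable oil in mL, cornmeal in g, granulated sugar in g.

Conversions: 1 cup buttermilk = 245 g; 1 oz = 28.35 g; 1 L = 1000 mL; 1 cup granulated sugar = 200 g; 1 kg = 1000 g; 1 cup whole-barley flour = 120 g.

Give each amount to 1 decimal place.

The original recipe has 306.25 g of buttermilk, so the scaling factor is 535.9375 ÷ 306.25 = 7/4 = 1.75.
whole-barley flour: 1.75 cup × 7/4 × 120 g/cup ÷ 1000 g/kg ≈ 0.4 kg
sour cream: 325 mL × 7/4 ÷ 1000 mL/L ≈ 0.6 L
vegetable oil: 0.5 L × 7/4 × 1000 mL/L = 875.0 mL
cornmeal: 2.5 oz × 7/4 × 28.35 g/oz ≈ 124.0 g
granulated sugar: 1.5 cup × 7/4 × 200 g/cup = 525.0 g

whole-barley flour: 0.4 kg; sour cream: 0.6 L; vegetable oil: 875.0 mL; cornmeal: 124.0 g; granulated sugar: 525.0 g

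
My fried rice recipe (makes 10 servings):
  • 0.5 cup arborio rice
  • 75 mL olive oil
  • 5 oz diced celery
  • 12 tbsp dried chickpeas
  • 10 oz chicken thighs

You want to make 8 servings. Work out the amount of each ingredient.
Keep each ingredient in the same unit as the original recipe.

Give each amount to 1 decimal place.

arborio rice: 0.4 cup; olive oil: 60.0 mL; diced celery: 4.0 oz; dried chickpeas: 9.6 tbsp; chicken thighs: 8.0 oz

Scaling factor: 8/10 = 4/5 = 0.8.
arborio rice: 0.5 cup × 4/5 = 0.4 cup
olive oil: 75 mL × 4/5 = 60.0 mL
diced celery: 5 oz × 4/5 = 4.0 oz
dried chickpeas: 12 tbsp × 4/5 = 9.6 tbsp
chicken thighs: 10 oz × 4/5 = 8.0 oz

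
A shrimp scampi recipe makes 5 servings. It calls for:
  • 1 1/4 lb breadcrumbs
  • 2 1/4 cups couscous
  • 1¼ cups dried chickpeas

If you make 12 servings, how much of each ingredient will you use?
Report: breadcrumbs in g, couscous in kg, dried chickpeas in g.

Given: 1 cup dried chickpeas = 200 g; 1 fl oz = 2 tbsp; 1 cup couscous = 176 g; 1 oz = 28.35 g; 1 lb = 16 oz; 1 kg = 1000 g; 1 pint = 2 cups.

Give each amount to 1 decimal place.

breadcrumbs: 1360.8 g; couscous: 1.0 kg; dried chickpeas: 600.0 g

Scaling factor: 12/5 = 2.4.
breadcrumbs: 1.25 lb × 12/5 × 16 oz/lb × 28.35 g/oz = 1360.8 g
couscous: 2.25 cup × 12/5 × 176 g/cup ÷ 1000 g/kg ≈ 1.0 kg
dried chickpeas: 1.25 cup × 12/5 × 200 g/cup = 600.0 g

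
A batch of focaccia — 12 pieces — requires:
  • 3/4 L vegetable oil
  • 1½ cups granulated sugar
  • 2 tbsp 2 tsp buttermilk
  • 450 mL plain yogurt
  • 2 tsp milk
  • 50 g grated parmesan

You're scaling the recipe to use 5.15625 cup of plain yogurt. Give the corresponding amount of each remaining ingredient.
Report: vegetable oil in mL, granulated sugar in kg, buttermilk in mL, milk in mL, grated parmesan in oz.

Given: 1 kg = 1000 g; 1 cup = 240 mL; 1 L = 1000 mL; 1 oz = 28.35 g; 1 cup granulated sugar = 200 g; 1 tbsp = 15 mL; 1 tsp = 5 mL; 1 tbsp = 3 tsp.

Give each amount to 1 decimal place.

The original recipe has 1.875 cup of plain yogurt, so the scaling factor is 5.15625 ÷ 1.875 = 11/4 = 2.75.
vegetable oil: 0.75 L × 11/4 × 1000 mL/L = 2062.5 mL
granulated sugar: 1.5 cup × 11/4 × 200 g/cup ÷ 1000 g/kg ≈ 0.8 kg
buttermilk: (2 tbsp + 2 tsp = 8/3 tbsp) × 11/4 × 15 mL/tbsp = 110.0 mL
milk: 2 tsp × 11/4 × 5 mL/tsp = 27.5 mL
grated parmesan: 50 g × 11/4 ÷ 28.35 g/oz ≈ 4.9 oz

vegetable oil: 2062.5 mL; granulated sugar: 0.8 kg; buttermilk: 110.0 mL; milk: 27.5 mL; grated parmesan: 4.9 oz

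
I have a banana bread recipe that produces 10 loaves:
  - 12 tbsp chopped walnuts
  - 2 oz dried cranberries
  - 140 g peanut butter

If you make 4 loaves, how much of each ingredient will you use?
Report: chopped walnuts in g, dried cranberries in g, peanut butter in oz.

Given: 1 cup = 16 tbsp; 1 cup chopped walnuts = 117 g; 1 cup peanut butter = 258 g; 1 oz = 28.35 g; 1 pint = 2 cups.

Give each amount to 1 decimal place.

Scaling factor: 4/10 = 2/5 = 0.4.
chopped walnuts: 12 tbsp × 2/5 ÷ 16 tbsp/cup × 117 g/cup = 35.1 g
dried cranberries: 2 oz × 2/5 × 28.35 g/oz ≈ 22.7 g
peanut butter: 140 g × 2/5 ÷ 28.35 g/oz ≈ 2.0 oz

chopped walnuts: 35.1 g; dried cranberries: 22.7 g; peanut butter: 2.0 oz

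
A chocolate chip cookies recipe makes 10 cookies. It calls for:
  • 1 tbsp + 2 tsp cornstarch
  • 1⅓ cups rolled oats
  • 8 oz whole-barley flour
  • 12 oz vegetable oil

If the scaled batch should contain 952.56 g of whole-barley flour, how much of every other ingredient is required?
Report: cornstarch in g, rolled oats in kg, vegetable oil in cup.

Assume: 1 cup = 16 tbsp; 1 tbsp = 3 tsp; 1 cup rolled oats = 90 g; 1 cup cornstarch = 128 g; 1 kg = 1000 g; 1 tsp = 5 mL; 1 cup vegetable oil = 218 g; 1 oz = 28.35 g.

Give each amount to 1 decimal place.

cornstarch: 56.0 g; rolled oats: 0.5 kg; vegetable oil: 6.6 cup

The original recipe has 226.8 g of whole-barley flour, so the scaling factor is 952.56 ÷ 226.8 = 21/5 = 4.2.
cornstarch: (1 tbsp + 2 tsp = 5/3 tbsp) × 21/5 ÷ 16 tbsp/cup × 128 g/cup = 56.0 g
rolled oats: 4/3 cup × 21/5 × 90 g/cup ÷ 1000 g/kg ≈ 0.5 kg
vegetable oil: 12 oz × 21/5 × 28.35 g/oz ÷ 218 g/cup ≈ 6.6 cup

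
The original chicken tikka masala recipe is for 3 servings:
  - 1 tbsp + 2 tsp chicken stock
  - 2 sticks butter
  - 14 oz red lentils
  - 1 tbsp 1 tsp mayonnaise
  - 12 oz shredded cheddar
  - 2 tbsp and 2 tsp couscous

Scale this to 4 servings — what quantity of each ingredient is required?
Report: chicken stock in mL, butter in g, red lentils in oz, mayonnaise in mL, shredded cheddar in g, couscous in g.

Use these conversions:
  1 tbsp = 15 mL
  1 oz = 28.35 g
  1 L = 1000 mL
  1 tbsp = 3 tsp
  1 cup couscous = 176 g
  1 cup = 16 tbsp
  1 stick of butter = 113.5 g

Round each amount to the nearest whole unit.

chicken stock: 33 mL; butter: 303 g; red lentils: 19 oz; mayonnaise: 27 mL; shredded cheddar: 454 g; couscous: 39 g

Scaling factor: 4/3.
chicken stock: (1 tbsp + 2 tsp = 5/3 tbsp) × 4/3 × 15 mL/tbsp ≈ 33 mL
butter: 2 stick × 4/3 × 113.5 g/stick ≈ 303 g
red lentils: 14 oz × 4/3 ≈ 19 oz
mayonnaise: (1 tbsp + 1 tsp = 4/3 tbsp) × 4/3 × 15 mL/tbsp ≈ 27 mL
shredded cheddar: 12 oz × 4/3 × 28.35 g/oz ≈ 454 g
couscous: (2 tbsp + 2 tsp = 8/3 tbsp) × 4/3 ÷ 16 tbsp/cup × 176 g/cup ≈ 39 g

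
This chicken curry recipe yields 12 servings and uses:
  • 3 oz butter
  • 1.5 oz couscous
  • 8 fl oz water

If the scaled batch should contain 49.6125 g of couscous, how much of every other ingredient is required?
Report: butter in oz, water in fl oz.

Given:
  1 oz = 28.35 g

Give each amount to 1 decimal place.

butter: 3.5 oz; water: 9.3 fl oz

The original recipe has 42.525 g of couscous, so the scaling factor is 49.6125 ÷ 42.525 = 7/6.
butter: 3 oz × 7/6 = 3.5 oz
water: 8 fl oz × 7/6 ≈ 9.3 fl oz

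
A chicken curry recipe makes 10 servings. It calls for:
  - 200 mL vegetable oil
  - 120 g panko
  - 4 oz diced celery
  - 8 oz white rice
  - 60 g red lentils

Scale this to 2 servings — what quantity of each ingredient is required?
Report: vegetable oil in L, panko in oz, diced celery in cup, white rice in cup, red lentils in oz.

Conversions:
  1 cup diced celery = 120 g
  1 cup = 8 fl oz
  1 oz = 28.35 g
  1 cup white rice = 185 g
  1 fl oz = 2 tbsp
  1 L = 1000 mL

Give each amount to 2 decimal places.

Scaling factor: 2/10 = 1/5 = 0.2.
vegetable oil: 200 mL × 1/5 ÷ 1000 mL/L = 0.04 L
panko: 120 g × 1/5 ÷ 28.35 g/oz ≈ 0.85 oz
diced celery: 4 oz × 1/5 × 28.35 g/oz ÷ 120 g/cup ≈ 0.19 cup
white rice: 8 oz × 1/5 × 28.35 g/oz ÷ 185 g/cup ≈ 0.25 cup
red lentils: 60 g × 1/5 ÷ 28.35 g/oz ≈ 0.42 oz

vegetable oil: 0.04 L; panko: 0.85 oz; diced celery: 0.19 cup; white rice: 0.25 cup; red lentils: 0.42 oz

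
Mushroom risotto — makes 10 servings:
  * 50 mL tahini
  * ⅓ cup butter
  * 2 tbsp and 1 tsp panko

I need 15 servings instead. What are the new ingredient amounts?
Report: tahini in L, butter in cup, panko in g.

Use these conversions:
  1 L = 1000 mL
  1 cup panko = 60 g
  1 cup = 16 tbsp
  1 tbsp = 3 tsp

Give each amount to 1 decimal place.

tahini: 0.1 L; butter: 0.5 cup; panko: 13.1 g

Scaling factor: 15/10 = 3/2 = 1.5.
tahini: 50 mL × 3/2 ÷ 1000 mL/L ≈ 0.1 L
butter: 1/3 cup × 3/2 = 0.5 cup
panko: (2 tbsp + 1 tsp = 7/3 tbsp) × 3/2 ÷ 16 tbsp/cup × 60 g/cup ≈ 13.1 g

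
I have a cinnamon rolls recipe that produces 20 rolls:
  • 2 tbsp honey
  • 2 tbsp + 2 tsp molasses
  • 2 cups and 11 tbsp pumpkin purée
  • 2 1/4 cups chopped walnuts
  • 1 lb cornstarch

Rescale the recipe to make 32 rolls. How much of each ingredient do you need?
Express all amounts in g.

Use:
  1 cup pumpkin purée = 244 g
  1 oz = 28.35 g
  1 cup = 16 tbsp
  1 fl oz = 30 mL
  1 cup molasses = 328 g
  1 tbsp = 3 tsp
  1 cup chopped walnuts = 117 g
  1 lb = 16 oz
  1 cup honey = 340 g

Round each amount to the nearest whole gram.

honey: 68 g; molasses: 87 g; pumpkin purée: 1049 g; chopped walnuts: 421 g; cornstarch: 726 g

Scaling factor: 32/20 = 8/5 = 1.6.
honey: 2 tbsp × 8/5 ÷ 16 tbsp/cup × 340 g/cup = 68 g
molasses: (2 tbsp + 2 tsp = 8/3 tbsp) × 8/5 ÷ 16 tbsp/cup × 328 g/cup ≈ 87 g
pumpkin purée: (2 cup + 11 tbsp = 2.6875 cup) × 8/5 × 244 g/cup ≈ 1049 g
chopped walnuts: 2.25 cup × 8/5 × 117 g/cup ≈ 421 g
cornstarch: 1 lb × 8/5 × 16 oz/lb × 28.35 g/oz ≈ 726 g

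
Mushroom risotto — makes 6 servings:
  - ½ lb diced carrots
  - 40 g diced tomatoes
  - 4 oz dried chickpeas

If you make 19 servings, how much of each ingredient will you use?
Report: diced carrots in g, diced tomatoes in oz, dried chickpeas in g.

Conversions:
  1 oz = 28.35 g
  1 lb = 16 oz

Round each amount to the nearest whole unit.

Scaling factor: 19/6.
diced carrots: 0.5 lb × 19/6 × 16 oz/lb × 28.35 g/oz ≈ 718 g
diced tomatoes: 40 g × 19/6 ÷ 28.35 g/oz ≈ 4 oz
dried chickpeas: 4 oz × 19/6 × 28.35 g/oz ≈ 359 g

diced carrots: 718 g; diced tomatoes: 4 oz; dried chickpeas: 359 g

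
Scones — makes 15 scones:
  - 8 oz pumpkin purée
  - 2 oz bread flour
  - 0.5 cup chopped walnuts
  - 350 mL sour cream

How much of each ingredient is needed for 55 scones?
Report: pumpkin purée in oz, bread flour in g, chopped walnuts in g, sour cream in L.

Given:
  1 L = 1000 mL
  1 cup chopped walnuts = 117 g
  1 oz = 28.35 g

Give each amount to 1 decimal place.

pumpkin purée: 29.3 oz; bread flour: 207.9 g; chopped walnuts: 214.5 g; sour cream: 1.3 L

Scaling factor: 55/15 = 11/3.
pumpkin purée: 8 oz × 11/3 ≈ 29.3 oz
bread flour: 2 oz × 11/3 × 28.35 g/oz = 207.9 g
chopped walnuts: 0.5 cup × 11/3 × 117 g/cup = 214.5 g
sour cream: 350 mL × 11/3 ÷ 1000 mL/L ≈ 1.3 L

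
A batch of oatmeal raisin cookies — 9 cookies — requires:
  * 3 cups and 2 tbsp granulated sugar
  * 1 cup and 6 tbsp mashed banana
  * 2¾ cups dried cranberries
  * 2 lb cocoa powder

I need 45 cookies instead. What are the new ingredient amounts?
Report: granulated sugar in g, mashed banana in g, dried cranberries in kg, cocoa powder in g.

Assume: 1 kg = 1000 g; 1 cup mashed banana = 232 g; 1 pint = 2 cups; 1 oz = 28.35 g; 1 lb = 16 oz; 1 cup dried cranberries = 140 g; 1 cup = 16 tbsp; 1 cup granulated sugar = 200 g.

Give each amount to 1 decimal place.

granulated sugar: 3125.0 g; mashed banana: 1595.0 g; dried cranberries: 1.9 kg; cocoa powder: 4536.0 g

Scaling factor: 45/9 = 5.
granulated sugar: (3 cup + 2 tbsp = 3.125 cup) × 5 × 200 g/cup = 3125.0 g
mashed banana: (1 cup + 6 tbsp = 1.375 cup) × 5 × 232 g/cup = 1595.0 g
dried cranberries: 2.75 cup × 5 × 140 g/cup ÷ 1000 g/kg ≈ 1.9 kg
cocoa powder: 2 lb × 5 × 16 oz/lb × 28.35 g/oz = 4536.0 g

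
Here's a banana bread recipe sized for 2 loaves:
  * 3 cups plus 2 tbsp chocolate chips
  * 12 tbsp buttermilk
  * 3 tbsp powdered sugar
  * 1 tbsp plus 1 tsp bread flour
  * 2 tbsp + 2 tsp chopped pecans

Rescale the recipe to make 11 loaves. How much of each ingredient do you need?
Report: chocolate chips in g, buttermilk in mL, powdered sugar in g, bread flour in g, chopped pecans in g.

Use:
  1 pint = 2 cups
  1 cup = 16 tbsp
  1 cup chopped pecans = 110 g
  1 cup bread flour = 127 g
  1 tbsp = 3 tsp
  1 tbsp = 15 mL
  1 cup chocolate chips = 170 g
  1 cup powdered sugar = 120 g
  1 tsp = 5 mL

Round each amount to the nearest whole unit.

chocolate chips: 2922 g; buttermilk: 990 mL; powdered sugar: 124 g; bread flour: 58 g; chopped pecans: 101 g

Scaling factor: 11/2 = 5.5.
chocolate chips: (3 cup + 2 tbsp = 3.125 cup) × 11/2 × 170 g/cup ≈ 2922 g
buttermilk: 12 tbsp × 11/2 × 15 mL/tbsp = 990 mL
powdered sugar: 3 tbsp × 11/2 ÷ 16 tbsp/cup × 120 g/cup ≈ 124 g
bread flour: (1 tbsp + 1 tsp = 4/3 tbsp) × 11/2 ÷ 16 tbsp/cup × 127 g/cup ≈ 58 g
chopped pecans: (2 tbsp + 2 tsp = 8/3 tbsp) × 11/2 ÷ 16 tbsp/cup × 110 g/cup ≈ 101 g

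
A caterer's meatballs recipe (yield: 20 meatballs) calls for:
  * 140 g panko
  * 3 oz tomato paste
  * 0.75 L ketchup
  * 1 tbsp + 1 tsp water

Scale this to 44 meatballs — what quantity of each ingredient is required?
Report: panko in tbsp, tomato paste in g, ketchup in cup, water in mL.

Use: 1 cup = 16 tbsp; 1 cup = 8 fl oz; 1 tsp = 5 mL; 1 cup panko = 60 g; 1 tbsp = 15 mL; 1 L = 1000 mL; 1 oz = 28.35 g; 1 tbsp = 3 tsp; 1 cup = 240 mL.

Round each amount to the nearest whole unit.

Scaling factor: 44/20 = 11/5 = 2.2.
panko: 140 g × 11/5 ÷ 60 g/cup × 16 tbsp/cup ≈ 82 tbsp
tomato paste: 3 oz × 11/5 × 28.35 g/oz ≈ 187 g
ketchup: 0.75 L × 11/5 × 1000 mL/L ÷ 240 mL/cup ≈ 7 cup
water: (1 tbsp + 1 tsp = 4/3 tbsp) × 11/5 × 15 mL/tbsp = 44 mL

panko: 82 tbsp; tomato paste: 187 g; ketchup: 7 cup; water: 44 mL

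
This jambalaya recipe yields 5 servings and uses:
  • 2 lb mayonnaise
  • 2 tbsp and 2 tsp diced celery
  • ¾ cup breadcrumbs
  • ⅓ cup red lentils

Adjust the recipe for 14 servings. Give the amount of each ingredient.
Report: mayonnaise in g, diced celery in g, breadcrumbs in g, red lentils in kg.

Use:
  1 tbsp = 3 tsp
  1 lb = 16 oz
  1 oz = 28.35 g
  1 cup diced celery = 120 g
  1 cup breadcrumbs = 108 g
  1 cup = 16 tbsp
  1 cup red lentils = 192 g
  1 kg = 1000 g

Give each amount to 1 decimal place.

mayonnaise: 2540.2 g; diced celery: 56.0 g; breadcrumbs: 226.8 g; red lentils: 0.2 kg

Scaling factor: 14/5 = 2.8.
mayonnaise: 2 lb × 14/5 × 16 oz/lb × 28.35 g/oz ≈ 2540.2 g
diced celery: (2 tbsp + 2 tsp = 8/3 tbsp) × 14/5 ÷ 16 tbsp/cup × 120 g/cup = 56.0 g
breadcrumbs: 0.75 cup × 14/5 × 108 g/cup = 226.8 g
red lentils: 1/3 cup × 14/5 × 192 g/cup ÷ 1000 g/kg ≈ 0.2 kg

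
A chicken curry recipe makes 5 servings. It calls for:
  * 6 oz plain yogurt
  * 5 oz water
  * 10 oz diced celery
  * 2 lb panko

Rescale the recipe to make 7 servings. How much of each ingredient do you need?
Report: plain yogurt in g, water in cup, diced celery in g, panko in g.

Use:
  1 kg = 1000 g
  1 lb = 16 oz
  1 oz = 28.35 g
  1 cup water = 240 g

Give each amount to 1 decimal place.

plain yogurt: 238.1 g; water: 0.8 cup; diced celery: 396.9 g; panko: 1270.1 g

Scaling factor: 7/5 = 1.4.
plain yogurt: 6 oz × 7/5 × 28.35 g/oz ≈ 238.1 g
water: 5 oz × 7/5 × 28.35 g/oz ÷ 240 g/cup ≈ 0.8 cup
diced celery: 10 oz × 7/5 × 28.35 g/oz = 396.9 g
panko: 2 lb × 7/5 × 16 oz/lb × 28.35 g/oz ≈ 1270.1 g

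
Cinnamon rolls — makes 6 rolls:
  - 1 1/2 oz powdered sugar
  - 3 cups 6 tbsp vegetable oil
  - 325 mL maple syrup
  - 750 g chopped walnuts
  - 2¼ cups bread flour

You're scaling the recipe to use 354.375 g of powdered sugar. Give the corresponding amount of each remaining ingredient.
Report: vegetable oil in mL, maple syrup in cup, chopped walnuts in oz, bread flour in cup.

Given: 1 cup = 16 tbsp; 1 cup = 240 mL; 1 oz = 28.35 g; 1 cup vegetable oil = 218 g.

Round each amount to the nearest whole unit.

vegetable oil: 6750 mL; maple syrup: 11 cup; chopped walnuts: 220 oz; bread flour: 19 cup

The original recipe has 42.525 g of powdered sugar, so the scaling factor is 354.375 ÷ 42.525 = 25/3.
vegetable oil: (3 cup + 6 tbsp = 3.375 cup) × 25/3 × 240 mL/cup = 6750 mL
maple syrup: 325 mL × 25/3 ÷ 240 mL/cup ≈ 11 cup
chopped walnuts: 750 g × 25/3 ÷ 28.35 g/oz ≈ 220 oz
bread flour: 2.25 cup × 25/3 ≈ 19 cup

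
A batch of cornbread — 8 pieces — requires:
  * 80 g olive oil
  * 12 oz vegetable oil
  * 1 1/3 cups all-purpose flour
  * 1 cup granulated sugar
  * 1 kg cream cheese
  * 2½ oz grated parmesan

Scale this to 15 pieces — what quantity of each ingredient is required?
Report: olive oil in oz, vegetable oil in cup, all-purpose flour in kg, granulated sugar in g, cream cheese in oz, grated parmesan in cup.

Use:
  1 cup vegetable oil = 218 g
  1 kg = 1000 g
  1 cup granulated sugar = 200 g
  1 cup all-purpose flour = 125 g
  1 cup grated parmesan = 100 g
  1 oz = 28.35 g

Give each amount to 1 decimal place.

olive oil: 5.3 oz; vegetable oil: 2.9 cup; all-purpose flour: 0.3 kg; granulated sugar: 375.0 g; cream cheese: 66.1 oz; grated parmesan: 1.3 cup

Scaling factor: 15/8 = 1.875.
olive oil: 80 g × 15/8 ÷ 28.35 g/oz ≈ 5.3 oz
vegetable oil: 12 oz × 15/8 × 28.35 g/oz ÷ 218 g/cup ≈ 2.9 cup
all-purpose flour: 4/3 cup × 15/8 × 125 g/cup ÷ 1000 g/kg ≈ 0.3 kg
granulated sugar: 1 cup × 15/8 × 200 g/cup = 375.0 g
cream cheese: 1 kg × 15/8 × 1000 g/kg ÷ 28.35 g/oz ≈ 66.1 oz
grated parmesan: 2.5 oz × 15/8 × 28.35 g/oz ÷ 100 g/cup ≈ 1.3 cup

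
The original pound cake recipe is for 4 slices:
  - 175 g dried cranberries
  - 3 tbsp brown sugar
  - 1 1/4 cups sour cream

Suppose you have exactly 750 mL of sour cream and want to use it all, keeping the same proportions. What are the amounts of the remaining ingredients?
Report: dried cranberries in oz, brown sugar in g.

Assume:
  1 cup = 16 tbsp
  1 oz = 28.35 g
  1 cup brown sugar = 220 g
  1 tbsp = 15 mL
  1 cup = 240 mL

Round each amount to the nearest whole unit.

dried cranberries: 15 oz; brown sugar: 103 g

The original recipe has 300 mL of sour cream, so the scaling factor is 750 ÷ 300 = 5/2 = 2.5.
dried cranberries: 175 g × 5/2 ÷ 28.35 g/oz ≈ 15 oz
brown sugar: 3 tbsp × 5/2 ÷ 16 tbsp/cup × 220 g/cup ≈ 103 g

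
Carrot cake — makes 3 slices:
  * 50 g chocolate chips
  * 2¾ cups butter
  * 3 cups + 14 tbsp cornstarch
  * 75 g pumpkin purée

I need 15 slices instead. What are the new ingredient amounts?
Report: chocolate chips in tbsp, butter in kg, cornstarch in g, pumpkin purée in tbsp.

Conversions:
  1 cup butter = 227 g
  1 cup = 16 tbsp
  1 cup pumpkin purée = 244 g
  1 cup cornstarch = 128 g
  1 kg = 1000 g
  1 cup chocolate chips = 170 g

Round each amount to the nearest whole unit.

chocolate chips: 24 tbsp; butter: 3 kg; cornstarch: 2480 g; pumpkin purée: 25 tbsp

Scaling factor: 15/3 = 5.
chocolate chips: 50 g × 5 ÷ 170 g/cup × 16 tbsp/cup ≈ 24 tbsp
butter: 2.75 cup × 5 × 227 g/cup ÷ 1000 g/kg ≈ 3 kg
cornstarch: (3 cup + 14 tbsp = 3.875 cup) × 5 × 128 g/cup = 2480 g
pumpkin purée: 75 g × 5 ÷ 244 g/cup × 16 tbsp/cup ≈ 25 tbsp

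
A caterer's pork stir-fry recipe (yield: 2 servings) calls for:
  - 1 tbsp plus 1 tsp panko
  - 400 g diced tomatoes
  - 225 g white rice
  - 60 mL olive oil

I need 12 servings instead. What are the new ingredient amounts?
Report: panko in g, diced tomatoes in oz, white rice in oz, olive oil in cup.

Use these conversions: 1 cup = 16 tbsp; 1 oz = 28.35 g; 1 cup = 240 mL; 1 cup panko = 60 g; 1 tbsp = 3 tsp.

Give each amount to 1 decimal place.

Scaling factor: 12/2 = 6.
panko: (1 tbsp + 1 tsp = 4/3 tbsp) × 6 ÷ 16 tbsp/cup × 60 g/cup = 30.0 g
diced tomatoes: 400 g × 6 ÷ 28.35 g/oz ≈ 84.7 oz
white rice: 225 g × 6 ÷ 28.35 g/oz ≈ 47.6 oz
olive oil: 60 mL × 6 ÷ 240 mL/cup = 1.5 cup

panko: 30.0 g; diced tomatoes: 84.7 oz; white rice: 47.6 oz; olive oil: 1.5 cup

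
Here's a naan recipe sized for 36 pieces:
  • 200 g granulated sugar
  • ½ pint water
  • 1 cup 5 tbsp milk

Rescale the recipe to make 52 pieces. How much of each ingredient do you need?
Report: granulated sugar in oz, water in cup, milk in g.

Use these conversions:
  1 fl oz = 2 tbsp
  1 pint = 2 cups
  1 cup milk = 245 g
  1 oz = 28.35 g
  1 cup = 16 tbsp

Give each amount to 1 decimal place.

granulated sugar: 10.2 oz; water: 1.4 cup; milk: 464.5 g

Scaling factor: 52/36 = 13/9.
granulated sugar: 200 g × 13/9 ÷ 28.35 g/oz ≈ 10.2 oz
water: 0.5 pint × 13/9 × 2 cup/pint ≈ 1.4 cup
milk: (1 cup + 5 tbsp = 1.3125 cup) × 13/9 × 245 g/cup ≈ 464.5 g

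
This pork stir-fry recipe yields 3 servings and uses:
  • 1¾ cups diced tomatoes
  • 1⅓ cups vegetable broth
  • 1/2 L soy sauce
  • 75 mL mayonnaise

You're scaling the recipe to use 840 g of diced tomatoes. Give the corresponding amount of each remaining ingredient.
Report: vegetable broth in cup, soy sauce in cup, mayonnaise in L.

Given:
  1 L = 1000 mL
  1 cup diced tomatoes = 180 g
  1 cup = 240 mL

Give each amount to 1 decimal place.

vegetable broth: 3.6 cup; soy sauce: 5.6 cup; mayonnaise: 0.2 L

The original recipe has 315 g of diced tomatoes, so the scaling factor is 840 ÷ 315 = 8/3.
vegetable broth: 4/3 cup × 8/3 ≈ 3.6 cup
soy sauce: 0.5 L × 8/3 × 1000 mL/L ÷ 240 mL/cup ≈ 5.6 cup
mayonnaise: 75 mL × 8/3 ÷ 1000 mL/L = 0.2 L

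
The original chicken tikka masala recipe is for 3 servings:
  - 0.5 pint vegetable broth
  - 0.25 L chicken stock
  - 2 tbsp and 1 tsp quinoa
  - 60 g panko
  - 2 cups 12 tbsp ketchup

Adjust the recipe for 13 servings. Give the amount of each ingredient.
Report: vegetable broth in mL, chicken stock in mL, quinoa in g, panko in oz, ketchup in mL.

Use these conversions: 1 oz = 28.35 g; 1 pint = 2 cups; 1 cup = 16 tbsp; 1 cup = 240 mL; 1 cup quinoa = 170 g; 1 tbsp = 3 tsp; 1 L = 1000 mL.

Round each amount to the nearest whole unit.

vegetable broth: 1040 mL; chicken stock: 1083 mL; quinoa: 107 g; panko: 9 oz; ketchup: 2860 mL

Scaling factor: 13/3.
vegetable broth: 0.5 pint × 13/3 × 2 cup/pint × 240 mL/cup = 1040 mL
chicken stock: 0.25 L × 13/3 × 1000 mL/L ≈ 1083 mL
quinoa: (2 tbsp + 1 tsp = 7/3 tbsp) × 13/3 ÷ 16 tbsp/cup × 170 g/cup ≈ 107 g
panko: 60 g × 13/3 ÷ 28.35 g/oz ≈ 9 oz
ketchup: (2 cup + 12 tbsp = 2.75 cup) × 13/3 × 240 mL/cup = 2860 mL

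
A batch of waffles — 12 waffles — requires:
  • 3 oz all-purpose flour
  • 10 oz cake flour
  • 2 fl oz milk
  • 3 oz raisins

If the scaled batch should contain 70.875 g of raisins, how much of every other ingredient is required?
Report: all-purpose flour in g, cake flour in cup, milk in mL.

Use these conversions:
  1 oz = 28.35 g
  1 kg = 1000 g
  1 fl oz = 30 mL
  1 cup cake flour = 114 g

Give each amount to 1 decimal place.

all-purpose flour: 70.9 g; cake flour: 2.1 cup; milk: 50.0 mL

The original recipe has 85.05 g of raisins, so the scaling factor is 70.875 ÷ 85.05 = 5/6.
all-purpose flour: 3 oz × 5/6 × 28.35 g/oz ≈ 70.9 g
cake flour: 10 oz × 5/6 × 28.35 g/oz ÷ 114 g/cup ≈ 2.1 cup
milk: 2 fl oz × 5/6 × 30 mL/fl oz = 50.0 mL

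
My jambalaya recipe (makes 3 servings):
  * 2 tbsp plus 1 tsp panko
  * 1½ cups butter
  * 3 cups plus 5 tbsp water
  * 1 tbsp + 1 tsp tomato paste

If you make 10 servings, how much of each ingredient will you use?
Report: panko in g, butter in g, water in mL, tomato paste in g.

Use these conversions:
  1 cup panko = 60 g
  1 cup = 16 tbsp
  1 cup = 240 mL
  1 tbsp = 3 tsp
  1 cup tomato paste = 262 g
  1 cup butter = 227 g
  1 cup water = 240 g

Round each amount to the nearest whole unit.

Scaling factor: 10/3.
panko: (2 tbsp + 1 tsp = 7/3 tbsp) × 10/3 ÷ 16 tbsp/cup × 60 g/cup ≈ 29 g
butter: 1.5 cup × 10/3 × 227 g/cup = 1135 g
water: (3 cup + 5 tbsp = 3.3125 cup) × 10/3 × 240 mL/cup = 2650 mL
tomato paste: (1 tbsp + 1 tsp = 4/3 tbsp) × 10/3 ÷ 16 tbsp/cup × 262 g/cup ≈ 73 g

panko: 29 g; butter: 1135 g; water: 2650 mL; tomato paste: 73 g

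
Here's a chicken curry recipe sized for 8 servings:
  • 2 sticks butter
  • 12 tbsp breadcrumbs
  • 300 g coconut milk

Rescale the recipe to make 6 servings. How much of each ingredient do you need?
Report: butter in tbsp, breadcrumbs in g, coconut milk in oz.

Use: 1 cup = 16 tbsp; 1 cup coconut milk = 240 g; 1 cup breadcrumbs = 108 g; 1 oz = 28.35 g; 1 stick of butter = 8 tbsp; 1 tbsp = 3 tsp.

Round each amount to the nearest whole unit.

Scaling factor: 6/8 = 3/4 = 0.75.
butter: 2 stick × 3/4 × 8 tbsp/stick = 12 tbsp
breadcrumbs: 12 tbsp × 3/4 ÷ 16 tbsp/cup × 108 g/cup ≈ 61 g
coconut milk: 300 g × 3/4 ÷ 28.35 g/oz ≈ 8 oz

butter: 12 tbsp; breadcrumbs: 61 g; coconut milk: 8 oz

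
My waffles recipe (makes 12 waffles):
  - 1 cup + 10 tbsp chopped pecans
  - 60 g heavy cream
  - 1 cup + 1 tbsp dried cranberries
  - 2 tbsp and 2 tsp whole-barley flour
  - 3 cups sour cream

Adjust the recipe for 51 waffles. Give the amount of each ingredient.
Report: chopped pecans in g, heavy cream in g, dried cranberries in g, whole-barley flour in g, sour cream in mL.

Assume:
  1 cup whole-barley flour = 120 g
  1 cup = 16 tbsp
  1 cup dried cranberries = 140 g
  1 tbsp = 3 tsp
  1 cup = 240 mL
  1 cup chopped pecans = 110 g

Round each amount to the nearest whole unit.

chopped pecans: 760 g; heavy cream: 255 g; dried cranberries: 632 g; whole-barley flour: 85 g; sour cream: 3060 mL

Scaling factor: 51/12 = 17/4 = 4.25.
chopped pecans: (1 cup + 10 tbsp = 1.625 cup) × 17/4 × 110 g/cup ≈ 760 g
heavy cream: 60 g × 17/4 = 255 g
dried cranberries: (1 cup + 1 tbsp = 1.0625 cup) × 17/4 × 140 g/cup ≈ 632 g
whole-barley flour: (2 tbsp + 2 tsp = 8/3 tbsp) × 17/4 ÷ 16 tbsp/cup × 120 g/cup = 85 g
sour cream: 3 cup × 17/4 × 240 mL/cup = 3060 mL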